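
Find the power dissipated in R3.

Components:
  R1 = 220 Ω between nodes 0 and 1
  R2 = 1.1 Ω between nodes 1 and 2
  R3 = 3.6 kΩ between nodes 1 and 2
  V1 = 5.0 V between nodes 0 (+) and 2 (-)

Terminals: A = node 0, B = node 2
Nodal analysis, taking node 2 as the 0 V reference.
Source V1 fixes V_0 = 5 V.
KCL at each unknown node (sum of currents leaving = 0; resistances in Ω):
  Node 1: (V_1 - 5)/220 + (V_1 - 0)/1.1 + (V_1 - 0)/3600 = 0
Collecting terms: 0.9139 × V_1 = 0.02273  =>  V_1 = 0.02487 V
I_R3 = (V_1 - V_2)/R3 = (0.02487 - 0)/3600 = 0.000006908 A
P_R3 = I_R3² × R3 = (0.000006908)² × 3600 = 0.0000001718 W

Final answer: 1.718e-07 W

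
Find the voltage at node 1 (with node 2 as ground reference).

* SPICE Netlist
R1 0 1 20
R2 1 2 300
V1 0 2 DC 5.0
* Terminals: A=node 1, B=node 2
Nodal analysis, taking node 2 as the 0 V reference.
Source V1 fixes V_0 = 5 V.
KCL at each unknown node (sum of currents leaving = 0; resistances in Ω):
  Node 1: (V_1 - 5)/20 + (V_1 - 0)/300 = 0
Collecting terms: 0.05333 × V_1 = 0.25  =>  V_1 = 4.688 V
The requested potential is V_1 = 4.688 V.

Final answer: V_1 = 4.688 V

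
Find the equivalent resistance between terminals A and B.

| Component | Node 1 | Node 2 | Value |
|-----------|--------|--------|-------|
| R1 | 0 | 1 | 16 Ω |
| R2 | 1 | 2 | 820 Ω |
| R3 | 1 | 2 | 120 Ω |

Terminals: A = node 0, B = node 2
Reduce the network between node 0 (A) and node 2 (B) by series/parallel combination:
  Rp1 = R2 ‖ R3 (parallel, both between nodes 1 and 2) = 1/(1/820 + 1/120) = 104.7 Ω
  Rs1 = R1 + Rp1 (series, joined only at node 1) = 16 + 104.7 = 120.7 Ω
R_eq = 120.7 Ω

Final answer: 120.7 Ω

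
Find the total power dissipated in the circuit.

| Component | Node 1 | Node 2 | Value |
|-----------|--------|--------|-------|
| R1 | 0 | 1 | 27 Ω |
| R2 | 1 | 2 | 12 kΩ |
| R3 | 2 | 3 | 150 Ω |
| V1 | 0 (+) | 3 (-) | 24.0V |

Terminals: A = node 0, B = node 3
Nodal analysis, taking node 3 as the 0 V reference.
Source V1 fixes V_0 = 24 V.
KCL at each unknown node (sum of currents leaving = 0; resistances in Ω):
  Node 1: (V_1 - 24)/27 + (V_1 - V_2)/12000 = 0
  Node 2: (V_2 - V_1)/12000 + (V_2 - 0)/150 = 0
Collecting terms (coefficients in siemens):
  0.03712·V_1 - 0.00008333·V_2 = 0.8889
  0.00675·V_2 - 0.00008333·V_1 = 0
Determinant D = (0.03712)(0.00675) - (-0.00008333)(-0.00008333) = 0.0002506
V_1 = [(0.8889)(0.00675) - (-0.00008333)(0)]/D = 23.95 V
V_2 = [(0.03712)(0) - (0.8889)(-0.00008333)]/D = 0.2956 V
Power in each resistor, P = (ΔV)²/R:
  P_R1 = (24 - 23.95)²/27 = 0.0001049 W
  P_R2 = (23.95 - 0.2956)²/12000 = 0.04661 W
  P_R3 = (0.2956 - 0)²/150 = 0.0005827 W
P_total = P_R1 + P_R2 + P_R3 = 0.0473 W

Final answer: 0.0473 W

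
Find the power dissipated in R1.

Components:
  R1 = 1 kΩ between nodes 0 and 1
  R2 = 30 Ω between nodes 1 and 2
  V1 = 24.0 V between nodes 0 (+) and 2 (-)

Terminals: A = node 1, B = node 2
Nodal analysis, taking node 2 as the 0 V reference.
Source V1 fixes V_0 = 24 V.
KCL at each unknown node (sum of currents leaving = 0; resistances in Ω):
  Node 1: (V_1 - 24)/1000 + (V_1 - 0)/30 = 0
Collecting terms: 0.03433 × V_1 = 0.024  =>  V_1 = 0.699 V
I_R1 = (V_0 - V_1)/R1 = (24 - 0.699)/1000 = 0.0233 A
P_R1 = I_R1² × R1 = (0.0233)² × 1000 = 0.5429 W

Final answer: 0.5429 W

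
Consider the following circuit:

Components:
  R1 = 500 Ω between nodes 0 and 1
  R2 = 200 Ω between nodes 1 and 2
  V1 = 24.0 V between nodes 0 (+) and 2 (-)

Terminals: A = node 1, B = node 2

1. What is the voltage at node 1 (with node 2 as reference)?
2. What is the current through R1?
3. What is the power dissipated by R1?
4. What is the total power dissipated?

Nodal analysis, taking node 2 as the 0 V reference.
Source V1 fixes V_0 = 24 V.
KCL at each unknown node (sum of currents leaving = 0; resistances in Ω):
  Node 1: (V_1 - 24)/500 + (V_1 - 0)/200 = 0
Collecting terms: 0.007 × V_1 = 0.048  =>  V_1 = 6.857 V
Part 1:
  Read off the nodal solution: V_1 = 6.857 V
Part 2:
  I_R1 = (V_0 - V_1)/R1 = (24 - 6.857)/500 = 0.03429 A
  Magnitude: I_R1 = 0.03429 A
Part 3:
  I_R1 = (V_0 - V_1)/R1 = (24 - 6.857)/500 = 0.03429 A
  P_R1 = I_R1² × R1 = (0.03429)² × 500 = 0.5878 W
Part 4:
  Power in each resistor, P = (ΔV)²/R:
    P_R1 = (24 - 6.857)²/500 = 0.5878 W
    P_R2 = (6.857 - 0)²/200 = 0.2351 W
  P_total = P_R1 + P_R2 = 0.8229 W

Final answers:
1. V_1 = 6.857 V
2. I_R1 = 0.03429 A
3. P_R1 = 0.5878 W
4. P_total = 0.8229 W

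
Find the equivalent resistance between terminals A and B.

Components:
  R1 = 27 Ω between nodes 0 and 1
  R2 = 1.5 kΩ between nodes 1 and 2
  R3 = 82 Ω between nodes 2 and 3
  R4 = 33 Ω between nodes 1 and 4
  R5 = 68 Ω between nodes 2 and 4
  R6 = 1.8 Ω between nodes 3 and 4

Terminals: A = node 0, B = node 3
The network is not a plain series/parallel combination. Inject a 1 A test current into terminal A (node 0) and return it from terminal B (node 3); then R_eq = V_A / (1 A).
Nodal analysis, taking node 3 as the 0 V reference.
Current source I_test pushes 1 A into node 0 and draws it out of node 3.
KCL at each unknown node (sum of currents leaving = 0; resistances in Ω):
  Node 0: (V_0 - V_1)/27 - 1 = 0
  Node 1: (V_1 - V_0)/27 + (V_1 - V_2)/1500 + (V_1 - V_4)/33 = 0
  Node 2: (V_2 - V_1)/1500 + (V_2 - 0)/82 + (V_2 - V_4)/68 = 0
  Node 4: (V_4 - V_1)/33 + (V_4 - V_2)/68 + (V_4 - 0)/1.8 = 0
Collecting terms (coefficients in siemens):
  0.03704·V_0 - 0.03704·V_1 = 1
  0.06801·V_1 - 0.03704·V_0 - 0.0006667·V_2 - 0.0303·V_4 = 0
  0.02757·V_2 - 0.0006667·V_1 - 0.01471·V_4 = 0
  0.6006·V_4 - 0.0303·V_1 - 0.01471·V_2 = 0
Solving these 4 simultaneous equations (Gaussian elimination) gives:
  V_0 = 61.05 V, V_1 = 34.05 V, V_2 = 1.763 V, V_4 = 1.761 V
R_eq = V_0 / 1 A = 61.05 Ω

Final answer: 61.05 Ω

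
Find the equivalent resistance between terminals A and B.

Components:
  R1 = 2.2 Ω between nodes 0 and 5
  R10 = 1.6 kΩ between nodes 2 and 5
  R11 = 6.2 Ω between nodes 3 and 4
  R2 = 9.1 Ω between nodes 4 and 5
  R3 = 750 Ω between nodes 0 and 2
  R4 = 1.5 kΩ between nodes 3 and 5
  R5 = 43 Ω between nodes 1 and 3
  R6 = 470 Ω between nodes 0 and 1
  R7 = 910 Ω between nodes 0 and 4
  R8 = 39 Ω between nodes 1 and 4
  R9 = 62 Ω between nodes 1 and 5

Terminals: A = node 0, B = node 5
The network is not a plain series/parallel combination. Inject a 1 A test current into terminal A (node 0) and return it from terminal B (node 5); then R_eq = V_A / (1 A).
Nodal analysis, taking node 5 as the 0 V reference.
Current source I_test pushes 1 A into node 0 and draws it out of node 5.
KCL at each unknown node (sum of currents leaving = 0; resistances in Ω):
  Node 0: (V_0 - 0)/2.2 + (V_0 - V_2)/750 + (V_0 - V_1)/470 + (V_0 - V_4)/910 - 1 = 0
  Node 1: (V_1 - V_0)/470 + (V_1 - V_3)/43 + (V_1 - V_4)/39 + (V_1 - 0)/62 = 0
  Node 2: (V_2 - V_0)/750 + (V_2 - 0)/1600 = 0
  Node 3: (V_3 - V_1)/43 + (V_3 - 0)/1500 + (V_3 - V_4)/6.2 = 0
  Node 4: (V_4 - V_0)/910 + (V_4 - V_1)/39 + (V_4 - V_3)/6.2 + (V_4 - 0)/9.1 = 0
Collecting terms (coefficients in siemens):
  0.4591·V_0 - 0.002128·V_1 - 0.001333·V_2 - 0.001099·V_4 = 1
  0.06715·V_1 - 0.002128·V_0 - 0.02326·V_3 - 0.02564·V_4 = 0
  0.001958·V_2 - 0.001333·V_0 = 0
  0.1852·V_3 - 0.02326·V_1 - 0.1613·V_4 = 0
  0.2979·V_4 - 0.001099·V_0 - 0.02564·V_1 - 0.1613·V_3 = 0
Solving these 5 simultaneous equations (Gaussian elimination) gives:
  V_0 = 2.183 V, V_1 = 0.1051 V, V_2 = 1.486 V, V_3 = 0.05313 V
  V_4 = 0.04586 V
R_eq = V_0 / 1 A = 2.183 Ω

Final answer: 2.183 Ω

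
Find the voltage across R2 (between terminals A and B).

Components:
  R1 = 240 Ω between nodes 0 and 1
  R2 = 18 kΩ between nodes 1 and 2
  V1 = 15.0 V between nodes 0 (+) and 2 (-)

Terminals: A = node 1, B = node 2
R1 and R2 are in series across V1 (node 0 → node 1 → node 2), and the output A–B is taken across R2, so this is a voltage divider.
Series current: I = V1/(R1 + R2) = 15/(240 + 18000) = 15/18240 = 0.0008224 A
V_R2 = I × R2 = V1 × R2/(R1 + R2) = 15 × 18000/18240 = 14.8 V

Final answer: 14.8 V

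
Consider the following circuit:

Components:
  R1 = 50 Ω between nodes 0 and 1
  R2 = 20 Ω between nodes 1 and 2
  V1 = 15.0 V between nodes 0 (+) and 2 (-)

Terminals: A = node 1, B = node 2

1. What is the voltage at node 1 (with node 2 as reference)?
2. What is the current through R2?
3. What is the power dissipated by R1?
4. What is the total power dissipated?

Nodal analysis, taking node 2 as the 0 V reference.
Source V1 fixes V_0 = 15 V.
KCL at each unknown node (sum of currents leaving = 0; resistances in Ω):
  Node 1: (V_1 - 15)/50 + (V_1 - 0)/20 = 0
Collecting terms: 0.07 × V_1 = 0.3  =>  V_1 = 4.286 V
Part 1:
  Read off the nodal solution: V_1 = 4.286 V
Part 2:
  I_R2 = (V_1 - V_2)/R2 = (4.286 - 0)/20 = 0.2143 A
  Magnitude: I_R2 = 0.2143 A
Part 3:
  I_R1 = (V_0 - V_1)/R1 = (15 - 4.286)/50 = 0.2143 A
  P_R1 = I_R1² × R1 = (0.2143)² × 50 = 2.296 W
Part 4:
  Power in each resistor, P = (ΔV)²/R:
    P_R1 = (15 - 4.286)²/50 = 2.296 W
    P_R2 = (4.286 - 0)²/20 = 0.9184 W
  P_total = P_R1 + P_R2 = 3.214 W

Final answers:
1. V_1 = 4.286 V
2. I_R2 = 0.2143 A
3. P_R1 = 2.296 W
4. P_total = 3.214 W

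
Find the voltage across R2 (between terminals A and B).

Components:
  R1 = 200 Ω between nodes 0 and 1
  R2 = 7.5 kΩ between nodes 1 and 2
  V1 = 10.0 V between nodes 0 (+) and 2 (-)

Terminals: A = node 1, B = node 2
R1 and R2 are in series across V1 (node 0 → node 1 → node 2), and the output A–B is taken across R2, so this is a voltage divider.
Series current: I = V1/(R1 + R2) = 10/(200 + 7500) = 10/7700 = 0.001299 A
V_R2 = I × R2 = V1 × R2/(R1 + R2) = 10 × 7500/7700 = 9.74 V

Final answer: 9.74 V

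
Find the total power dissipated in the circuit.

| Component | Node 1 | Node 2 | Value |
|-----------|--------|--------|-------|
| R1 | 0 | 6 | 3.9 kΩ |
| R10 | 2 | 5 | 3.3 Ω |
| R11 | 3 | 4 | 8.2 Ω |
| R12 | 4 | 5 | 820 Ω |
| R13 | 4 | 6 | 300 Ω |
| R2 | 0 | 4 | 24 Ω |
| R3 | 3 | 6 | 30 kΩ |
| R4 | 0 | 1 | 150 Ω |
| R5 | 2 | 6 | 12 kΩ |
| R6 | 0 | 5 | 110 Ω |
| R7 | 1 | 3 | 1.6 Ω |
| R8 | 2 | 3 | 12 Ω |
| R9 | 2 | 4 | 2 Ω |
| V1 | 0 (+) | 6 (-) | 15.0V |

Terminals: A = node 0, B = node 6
Nodal analysis, taking node 6 as the 0 V reference.
Source V1 fixes V_0 = 15 V.
KCL at each unknown node (sum of currents leaving = 0; resistances in Ω):
  Node 1: (V_1 - 15)/150 + (V_1 - V_3)/1.6 = 0
  Node 2: (V_2 - 0)/12000 + (V_2 - V_3)/12 + (V_2 - V_4)/2 + (V_2 - V_5)/3.3 = 0
  Node 3: (V_3 - 0)/30000 + (V_3 - V_1)/1.6 + (V_3 - V_2)/12 + (V_3 - V_4)/8.2 = 0
  Node 4: (V_4 - 15)/24 + (V_4 - V_2)/2 + (V_4 - V_3)/8.2 + (V_4 - V_5)/820 + (V_4 - 0)/300 = 0
  Node 5: (V_5 - 15)/110 + (V_5 - V_2)/3.3 + (V_5 - V_4)/820 = 0
Collecting terms (coefficients in siemens):
  0.6317·V_1 - 0.625·V_3 = 0.1
  0.8864·V_2 - 0.08333·V_3 - 0.5·V_4 - 0.303·V_5 = 0
  0.8303·V_3 - 0.625·V_1 - 0.08333·V_2 - 0.122·V_4 = 0
  0.6682·V_4 - 0.5·V_2 - 0.122·V_3 - 0.00122·V_5 = 0.625
  0.3133·V_5 - 0.303·V_2 - 0.00122·V_4 = 0.1364
Solving these 5 simultaneous equations (Gaussian elimination) gives:
  V_1 = 14.18 V, V_2 = 14.15 V, V_3 = 14.17 V, V_4 = 14.14 V
  V_5 = 14.18 V
Power in each resistor, P = (ΔV)²/R:
  P_R1 = (15 - 0)²/3900 = 0.05769 W
  P_R2 = (15 - 14.14)²/24 = 0.03084 W
  P_R3 = (14.17 - 0)²/30000 = 0.006693 W
  P_R4 = (15 - 14.18)²/150 = 0.004495 W
  P_R5 = (14.15 - 0)²/12000 = 0.0167 W
  P_R6 = (15 - 14.18)²/110 = 0.006125 W
  P_R7 = (14.18 - 14.17)²/1.6 = 0.00004795 W
  P_R8 = (14.15 - 14.17)²/12 = 0.00001984 W
  P_R9 = (14.15 - 14.14)²/2 = 0.0001131 W
  P_R10 = (14.15 - 14.18)²/3.3 = 0.0001814 W
  P_R11 = (14.17 - 14.14)²/8.2 = 0.0001132 W
  P_R12 = (14.14 - 14.18)²/820 = 0.000001903 W
  P_R13 = (14.14 - 0)²/300 = 0.6664 W
P_total = P_R1 + P_R2 + P_R3 + P_R4 + P_R5 + P_R6 + P_R7 + P_R8 + P_R9 + P_R10 + P_R11 + P_R12 + P_R13 = 0.7895 W

Final answer: 0.7895 W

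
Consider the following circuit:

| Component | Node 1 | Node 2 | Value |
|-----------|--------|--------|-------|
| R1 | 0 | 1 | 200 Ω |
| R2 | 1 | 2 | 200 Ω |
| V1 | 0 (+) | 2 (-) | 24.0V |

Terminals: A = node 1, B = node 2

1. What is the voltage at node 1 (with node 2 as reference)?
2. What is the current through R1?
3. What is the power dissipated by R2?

Nodal analysis, taking node 2 as the 0 V reference.
Source V1 fixes V_0 = 24 V.
KCL at each unknown node (sum of currents leaving = 0; resistances in Ω):
  Node 1: (V_1 - 24)/200 + (V_1 - 0)/200 = 0
Collecting terms: 0.01 × V_1 = 0.12  =>  V_1 = 12 V
Part 1:
  Read off the nodal solution: V_1 = 12 V
Part 2:
  I_R1 = (V_0 - V_1)/R1 = (24 - 12)/200 = 0.06 A
  Magnitude: I_R1 = 0.06 A
Part 3:
  I_R2 = (V_1 - V_2)/R2 = (12 - 0)/200 = 0.06 A
  P_R2 = I_R2² × R2 = (0.06)² × 200 = 0.72 W

Final answers:
1. V_1 = 12 V
2. I_R1 = 0.06 A
3. P_R2 = 0.72 W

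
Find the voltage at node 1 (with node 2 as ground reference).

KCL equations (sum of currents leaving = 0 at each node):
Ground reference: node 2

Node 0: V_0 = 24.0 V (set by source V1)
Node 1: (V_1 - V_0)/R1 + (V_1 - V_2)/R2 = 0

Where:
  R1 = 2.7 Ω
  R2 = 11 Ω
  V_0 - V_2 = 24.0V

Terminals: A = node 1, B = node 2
Nodal analysis, taking node 2 as the 0 V reference.
Source V1 fixes V_0 = 24 V.
KCL at each unknown node (sum of currents leaving = 0; resistances in Ω):
  Node 1: (V_1 - 24)/2.7 + (V_1 - 0)/11 = 0
Collecting terms: 0.4613 × V_1 = 8.889  =>  V_1 = 19.27 V
The requested potential is V_1 = 19.27 V.

Final answer: V_1 = 19.27 V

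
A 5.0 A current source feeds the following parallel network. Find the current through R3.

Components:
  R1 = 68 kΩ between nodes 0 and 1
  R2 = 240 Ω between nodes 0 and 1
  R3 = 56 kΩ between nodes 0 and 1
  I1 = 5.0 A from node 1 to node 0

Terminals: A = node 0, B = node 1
All resistors sit directly between nodes 0 and 1, so they are in parallel and share one voltage V; the full source current 5 A splits among them.
1/R_par = 1/68000 + 1/240 + 1/56000 = 0.004199 S  =>  R_par = 238.1 Ω
V = I × R_par = 5 × 238.1 = 1191 V
I_R3 = V/R3 = 1191/56000 = 0.02126 A

Final answer: 0.02126 A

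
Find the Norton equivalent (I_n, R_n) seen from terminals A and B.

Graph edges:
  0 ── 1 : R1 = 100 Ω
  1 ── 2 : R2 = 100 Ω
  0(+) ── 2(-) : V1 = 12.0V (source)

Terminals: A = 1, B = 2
Find the Thévenin equivalent first; then I_n = V_th/R_th and R_n = R_th.
Step 1 — V_th is the open-circuit voltage V_A - V_B (nothing connected across the terminals).
Nodal analysis, taking node 2 as the 0 V reference.
Source V1 fixes V_0 = 12 V.
KCL at each unknown node (sum of currents leaving = 0; resistances in Ω):
  Node 1: (V_1 - 12)/100 + (V_1 - 0)/100 = 0
Collecting terms: 0.02 × V_1 = 0.12  =>  V_1 = 6 V
V_th = V_1 - V_2 = 6 - 0 = 6 V
Step 2 — R_th: zero the source — replace V1 by a short circuit (node 2 merges into node 0) — and find the resistance seen between A (node 1) and B (node 0).
Reduce the network between node 1 (A) and node 0 (B) by series/parallel combination:
  Rp1 = R1 ‖ R2 (parallel, both between nodes 0 and 1) = 1/(1/100 + 1/100) = 50 Ω
R_th = 50 Ω
I_n = V_th/R_th = 6/50 = 0.12 A, and R_n = R_th = 50 Ω

Final answer: I_n = 0.12 A, R_n = 50 Ω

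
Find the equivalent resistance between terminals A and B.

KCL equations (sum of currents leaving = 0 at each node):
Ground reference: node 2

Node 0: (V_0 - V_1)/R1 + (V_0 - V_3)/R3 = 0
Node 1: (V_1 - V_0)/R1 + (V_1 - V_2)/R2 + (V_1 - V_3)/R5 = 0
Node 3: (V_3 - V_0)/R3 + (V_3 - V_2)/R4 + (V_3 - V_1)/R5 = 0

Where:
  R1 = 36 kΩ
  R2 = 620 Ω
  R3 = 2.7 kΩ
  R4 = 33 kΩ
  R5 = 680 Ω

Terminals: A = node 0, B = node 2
The network is not a plain series/parallel combination. Inject a 1 A test current into terminal A (node 0) and return it from terminal B (node 2); then R_eq = V_A / (1 A).
Nodal analysis, taking node 2 as the 0 V reference.
Current source I_test pushes 1 A into node 0 and draws it out of node 2.
KCL at each unknown node (sum of currents leaving = 0; resistances in Ω):
  Node 0: (V_0 - V_1)/36000 + (V_0 - V_3)/2700 - 1 = 0
  Node 1: (V_1 - V_0)/36000 + (V_1 - 0)/620 + (V_1 - V_3)/680 = 0
  Node 3: (V_3 - V_0)/2700 + (V_3 - V_1)/680 + (V_3 - 0)/33000 = 0
Collecting terms (coefficients in siemens):
  0.0003981·V_0 - 0.00002778·V_1 - 0.0003704·V_3 = 1
  0.003111·V_1 - 0.00002778·V_0 - 0.001471·V_3 = 0
  0.001871·V_3 - 0.0003704·V_0 - 0.001471·V_1 = 0
Solving these 3 simultaneous equations (Gaussian elimination) gives:
  V_0 = 3665 V, V_1 = 597.5 V, V_3 = 1195 V
R_eq = V_0 / 1 A = 3665 Ω = 3.665 kΩ

Final answer: 3.665 kΩ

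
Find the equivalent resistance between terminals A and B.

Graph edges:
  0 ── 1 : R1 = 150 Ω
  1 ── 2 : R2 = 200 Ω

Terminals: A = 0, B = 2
Reduce the network between node 0 (A) and node 2 (B) by series/parallel combination:
  Rs1 = R1 + R2 (series, joined only at node 1) = 150 + 200 = 350 Ω
R_eq = 350 Ω

Final answer: 350 Ω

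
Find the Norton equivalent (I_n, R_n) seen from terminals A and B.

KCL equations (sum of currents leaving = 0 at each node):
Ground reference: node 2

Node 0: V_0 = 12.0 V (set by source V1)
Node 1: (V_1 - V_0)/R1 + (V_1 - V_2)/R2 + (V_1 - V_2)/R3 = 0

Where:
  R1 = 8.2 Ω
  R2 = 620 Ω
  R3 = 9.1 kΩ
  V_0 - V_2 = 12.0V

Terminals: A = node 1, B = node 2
Find the Thévenin equivalent first; then I_n = V_th/R_th and R_n = R_th.
Step 1 — V_th is the open-circuit voltage V_A - V_B (nothing connected across the terminals).
Nodal analysis, taking node 2 as the 0 V reference.
Source V1 fixes V_0 = 12 V.
KCL at each unknown node (sum of currents leaving = 0; resistances in Ω):
  Node 1: (V_1 - 12)/8.2 + (V_1 - 0)/620 + (V_1 - 0)/9100 = 0
Collecting terms: 0.1237 × V_1 = 1.463  =>  V_1 = 11.83 V
V_th = V_1 - V_2 = 11.83 - 0 = 11.83 V
Step 2 — R_th: zero the source — replace V1 by a short circuit (node 2 merges into node 0) — and find the resistance seen between A (node 1) and B (node 0).
Reduce the network between node 1 (A) and node 0 (B) by series/parallel combination:
  Rp1 = R1 ‖ R2 ‖ R3 (parallel, all between nodes 0 and 1) = 1/(1/8.2 + 1/620 + 1/9100) = 8.086 Ω
R_th = 8.086 Ω
I_n = V_th/R_th = 11.83/8.086 = 1.463 A, and R_n = R_th = 8.086 Ω

Final answer: I_n = 1.463 A, R_n = 8.086 Ω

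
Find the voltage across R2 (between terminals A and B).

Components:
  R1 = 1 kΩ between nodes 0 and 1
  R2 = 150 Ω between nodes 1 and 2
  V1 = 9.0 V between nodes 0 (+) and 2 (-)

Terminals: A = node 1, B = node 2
R1 and R2 are in series across V1 (node 0 → node 1 → node 2), and the output A–B is taken across R2, so this is a voltage divider.
Series current: I = V1/(R1 + R2) = 9/(1000 + 150) = 9/1150 = 0.007826 A
V_R2 = I × R2 = V1 × R2/(R1 + R2) = 9 × 150/1150 = 1.174 V

Final answer: 1.174 V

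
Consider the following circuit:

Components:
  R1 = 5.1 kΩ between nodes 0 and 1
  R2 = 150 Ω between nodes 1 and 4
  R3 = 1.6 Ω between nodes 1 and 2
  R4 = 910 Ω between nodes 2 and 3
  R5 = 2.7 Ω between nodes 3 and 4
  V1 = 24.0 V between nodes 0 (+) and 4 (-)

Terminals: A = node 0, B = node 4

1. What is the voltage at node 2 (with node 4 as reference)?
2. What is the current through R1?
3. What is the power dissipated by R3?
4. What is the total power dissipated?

Nodal analysis, taking node 4 as the 0 V reference.
Source V1 fixes V_0 = 24 V.
KCL at each unknown node (sum of currents leaving = 0; resistances in Ω):
  Node 1: (V_1 - 24)/5100 + (V_1 - 0)/150 + (V_1 - V_2)/1.6 = 0
  Node 2: (V_2 - V_1)/1.6 + (V_2 - V_3)/910 = 0
  Node 3: (V_3 - V_2)/910 + (V_3 - 0)/2.7 = 0
Collecting terms (coefficients in siemens):
  0.6319·V_1 - 0.625·V_2 = 0.004706
  0.6261·V_2 - 0.625·V_1 - 0.001099·V_3 = 0
  0.3715·V_3 - 0.001099·V_2 = 0
Solving these 3 simultaneous equations (Gaussian elimination) gives:
  V_1 = 0.5915 V, V_2 = 0.5904 V, V_3 = 0.001747 V
Part 1:
  Read off the nodal solution: V_2 = 0.5904 V
Part 2:
  I_R1 = (V_0 - V_1)/R1 = (24 - 0.5915)/5100 = 0.00459 A
  Magnitude: I_R1 = 0.00459 A
Part 3:
  I_R3 = (V_1 - V_2)/R3 = (0.5915 - 0.5904)/1.6 = 0.0006469 A
  P_R3 = I_R3² × R3 = (0.0006469)² × 1.6 = 0.0000006695 W
Part 4:
  Power in each resistor, P = (ΔV)²/R:
    P_R1 = (24 - 0.5915)²/5100 = 0.1074 W
    P_R2 = (0.5915 - 0)²/150 = 0.002332 W
    P_R3 = (0.5915 - 0.5904)²/1.6 = 0.0000006695 W
    P_R4 = (0.5904 - 0.001747)²/910 = 0.0003808 W
    P_R5 = (0.001747 - 0)²/2.7 = 0.00000113 W
  P_total = P_R1 + P_R2 + P_R3 + P_R4 + P_R5 = 0.1102 W

Final answers:
1. V_2 = 0.5904 V
2. I_R1 = 0.00459 A
3. P_R3 = 6.695e-07 W
4. P_total = 0.1102 W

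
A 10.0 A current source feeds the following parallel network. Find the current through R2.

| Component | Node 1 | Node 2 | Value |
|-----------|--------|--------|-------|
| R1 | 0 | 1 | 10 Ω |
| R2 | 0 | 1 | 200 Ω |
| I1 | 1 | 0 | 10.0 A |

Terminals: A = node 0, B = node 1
All resistors sit directly between nodes 0 and 1, so they are in parallel and share one voltage V; the full source current 10 A splits among them.
1/R_par = 1/10 + 1/200 = 0.105 S  =>  R_par = 9.524 Ω
V = I × R_par = 10 × 9.524 = 95.24 V
I_R2 = V/R2 = 95.24/200 = 0.4762 A

Final answer: 0.4762 A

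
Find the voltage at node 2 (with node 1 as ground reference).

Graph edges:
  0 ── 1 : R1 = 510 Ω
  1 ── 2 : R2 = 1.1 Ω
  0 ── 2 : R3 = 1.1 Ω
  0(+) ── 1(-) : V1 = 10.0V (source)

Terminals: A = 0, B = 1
Nodal analysis, taking node 1 as the 0 V reference.
Source V1 fixes V_0 = 10 V.
KCL at each unknown node (sum of currents leaving = 0; resistances in Ω):
  Node 2: (V_2 - 0)/1.1 + (V_2 - 10)/1.1 = 0
Collecting terms: 1.818 × V_2 = 9.091  =>  V_2 = 5 V
The requested potential is V_2 = 5 V.

Final answer: V_2 = 5 V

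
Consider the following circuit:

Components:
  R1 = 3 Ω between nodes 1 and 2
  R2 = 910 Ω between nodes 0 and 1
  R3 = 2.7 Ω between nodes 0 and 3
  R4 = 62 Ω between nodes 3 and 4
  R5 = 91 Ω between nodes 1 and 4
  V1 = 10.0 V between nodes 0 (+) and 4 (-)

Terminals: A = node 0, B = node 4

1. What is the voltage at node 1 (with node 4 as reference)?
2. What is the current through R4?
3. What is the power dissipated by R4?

Nodal analysis, taking node 4 as the 0 V reference.
Source V1 fixes V_0 = 10 V.
KCL at each unknown node (sum of currents leaving = 0; resistances in Ω):
  Node 1: (V_1 - V_2)/3 + (V_1 - 10)/910 + (V_1 - 0)/91 = 0
  Node 2: (V_2 - V_1)/3 = 0
  Node 3: (V_3 - 10)/2.7 + (V_3 - 0)/62 = 0
Collecting terms (coefficients in siemens):
  0.3454·V_1 - 0.3333·V_2 = 0.01099
  0.3333·V_2 - 0.3333·V_1 = 0
  0.3865·V_3 = 3.704
Solving these 3 simultaneous equations (Gaussian elimination) gives:
  V_1 = 0.9091 V, V_2 = 0.9091 V, V_3 = 9.583 V
Part 1:
  Read off the nodal solution: V_1 = 0.9091 V
Part 2:
  I_R4 = (V_3 - V_4)/R4 = (9.583 - 0)/62 = 0.1546 A
  Magnitude: I_R4 = 0.1546 A
Part 3:
  I_R4 = (V_3 - V_4)/R4 = (9.583 - 0)/62 = 0.1546 A
  P_R4 = I_R4² × R4 = (0.1546)² × 62 = 1.481 W

Final answers:
1. V_1 = 0.9091 V
2. I_R4 = 0.1546 A
3. P_R4 = 1.481 W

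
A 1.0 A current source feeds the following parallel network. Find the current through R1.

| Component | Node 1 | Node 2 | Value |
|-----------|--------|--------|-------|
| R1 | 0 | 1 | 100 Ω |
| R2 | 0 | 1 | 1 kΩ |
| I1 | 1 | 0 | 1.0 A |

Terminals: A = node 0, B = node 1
All resistors sit directly between nodes 0 and 1, so they are in parallel and share one voltage V; the full source current 1 A splits among them.
1/R_par = 1/100 + 1/1000 = 0.011 S  =>  R_par = 90.91 Ω
V = I × R_par = 1 × 90.91 = 90.91 V
I_R1 = V/R1 = 90.91/100 = 0.9091 A

Final answer: 0.9091 A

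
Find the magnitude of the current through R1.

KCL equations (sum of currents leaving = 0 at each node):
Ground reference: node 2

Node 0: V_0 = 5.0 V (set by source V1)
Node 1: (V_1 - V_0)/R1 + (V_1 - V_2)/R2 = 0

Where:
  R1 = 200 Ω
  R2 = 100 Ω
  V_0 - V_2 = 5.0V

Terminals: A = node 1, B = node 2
Nodal analysis, taking node 2 as the 0 V reference.
Source V1 fixes V_0 = 5 V.
KCL at each unknown node (sum of currents leaving = 0; resistances in Ω):
  Node 1: (V_1 - 5)/200 + (V_1 - 0)/100 = 0
Collecting terms: 0.015 × V_1 = 0.025  =>  V_1 = 1.667 V
I_R1 = (V_0 - V_1)/R1 = (5 - 1.667)/200 = 0.01667 A
|I_R1| = 0.01667 A

Final answer: |I_R1| = 0.01667 A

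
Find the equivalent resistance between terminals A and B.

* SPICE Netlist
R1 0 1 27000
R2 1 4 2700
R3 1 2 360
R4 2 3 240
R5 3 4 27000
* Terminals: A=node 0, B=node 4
Reduce the network between node 0 (A) and node 4 (B) by series/parallel combination:
  Rs1 = R3 + R4 (series, joined only at node 2) = 360 + 240 = 600 Ω
  Rs2 = R5 + Rs1 (series, joined only at node 3) = 27000 + 600 = 27600 Ω
  Rp1 = R2 ‖ Rs2 (parallel, both between nodes 1 and 4) = 1/(1/2700 + 1/27600) = 2459 Ω
  Rs3 = R1 + Rp1 (series, joined only at node 1) = 27000 + 2459 = 29460 Ω
R_eq = 29.46 kΩ

Final answer: 29.46 kΩ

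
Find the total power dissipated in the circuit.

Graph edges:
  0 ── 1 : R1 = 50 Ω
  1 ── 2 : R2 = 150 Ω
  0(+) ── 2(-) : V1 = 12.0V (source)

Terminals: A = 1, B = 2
Nodal analysis, taking node 2 as the 0 V reference.
Source V1 fixes V_0 = 12 V.
KCL at each unknown node (sum of currents leaving = 0; resistances in Ω):
  Node 1: (V_1 - 12)/50 + (V_1 - 0)/150 = 0
Collecting terms: 0.02667 × V_1 = 0.24  =>  V_1 = 9 V
Power in each resistor, P = (ΔV)²/R:
  P_R1 = (12 - 9)²/50 = 0.18 W
  P_R2 = (9 - 0)²/150 = 0.54 W
P_total = P_R1 + P_R2 = 0.72 W

Final answer: 0.72 W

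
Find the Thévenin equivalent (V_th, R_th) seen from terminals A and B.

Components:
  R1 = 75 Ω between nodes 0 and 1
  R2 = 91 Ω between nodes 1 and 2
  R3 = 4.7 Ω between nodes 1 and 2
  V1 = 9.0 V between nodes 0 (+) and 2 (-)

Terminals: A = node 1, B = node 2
Step 1 — V_th is the open-circuit voltage V_A - V_B (nothing connected across the terminals).
Nodal analysis, taking node 2 as the 0 V reference.
Source V1 fixes V_0 = 9 V.
KCL at each unknown node (sum of currents leaving = 0; resistances in Ω):
  Node 1: (V_1 - 9)/75 + (V_1 - 0)/91 + (V_1 - 0)/4.7 = 0
Collecting terms: 0.2371 × V_1 = 0.12  =>  V_1 = 0.5061 V
V_th = V_1 - V_2 = 0.5061 - 0 = 0.5061 V
Step 2 — R_th: zero the source — replace V1 by a short circuit (node 2 merges into node 0) — and find the resistance seen between A (node 1) and B (node 0).
Reduce the network between node 1 (A) and node 0 (B) by series/parallel combination:
  Rp1 = R1 ‖ R2 ‖ R3 (parallel, all between nodes 0 and 1) = 1/(1/75 + 1/91 + 1/4.7) = 4.218 Ω
R_th = 4.218 Ω

Final answer: V_th = 0.5061 V, R_th = 4.218 Ω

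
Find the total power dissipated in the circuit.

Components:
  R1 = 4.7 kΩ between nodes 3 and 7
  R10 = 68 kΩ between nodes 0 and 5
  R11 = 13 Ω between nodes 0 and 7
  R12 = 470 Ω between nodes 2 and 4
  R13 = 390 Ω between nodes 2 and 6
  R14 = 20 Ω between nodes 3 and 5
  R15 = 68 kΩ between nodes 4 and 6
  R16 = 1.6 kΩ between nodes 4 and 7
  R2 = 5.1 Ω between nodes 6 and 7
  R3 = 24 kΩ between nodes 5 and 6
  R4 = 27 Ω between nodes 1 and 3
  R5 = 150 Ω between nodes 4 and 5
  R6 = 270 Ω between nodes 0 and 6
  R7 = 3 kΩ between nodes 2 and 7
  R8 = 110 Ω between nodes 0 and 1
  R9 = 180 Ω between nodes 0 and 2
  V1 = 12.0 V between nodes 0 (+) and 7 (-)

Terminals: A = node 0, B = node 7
Nodal analysis, taking node 7 as the 0 V reference.
Source V1 fixes V_0 = 12 V.
KCL at each unknown node (sum of currents leaving = 0; resistances in Ω):
  Node 1: (V_1 - V_3)/27 + (V_1 - 12)/110 = 0
  Node 2: (V_2 - 0)/3000 + (V_2 - 12)/180 + (V_2 - V_4)/470 + (V_2 - V_6)/390 = 0
  Node 3: (V_3 - 0)/4700 + (V_3 - V_1)/27 + (V_3 - V_5)/20 = 0
  Node 4: (V_4 - V_5)/150 + (V_4 - V_2)/470 + (V_4 - V_6)/68000 + (V_4 - 0)/1600 = 0
  Node 5: (V_5 - V_6)/24000 + (V_5 - V_4)/150 + (V_5 - 12)/68000 + (V_5 - V_3)/20 = 0
  Node 6: (V_6 - 0)/5.1 + (V_6 - V_5)/24000 + (V_6 - 12)/270 + (V_6 - V_2)/390 + (V_6 - V_4)/68000 = 0
Collecting terms (coefficients in siemens):
  0.04613·V_1 - 0.03704·V_3 = 0.1091
  0.01058·V_2 - 0.002128·V_4 - 0.002564·V_6 = 0.06667
  0.08725·V_3 - 0.03704·V_1 - 0.05·V_5 = 0
  0.009434·V_4 - 0.002128·V_2 - 0.006667·V_5 - 0.00001471·V_6 = 0
  0.05672·V_5 - 0.05·V_3 - 0.006667·V_4 - 0.00004167·V_6 = 0.0001765
  0.2024·V_6 - 0.002564·V_2 - 0.00001471·V_4 - 0.00004167·V_5 = 0.04444
Solving these 6 simultaneous equations (Gaussian elimination) gives:
  V_1 = 10.84 V, V_2 = 8.229 V, V_3 = 10.55 V, V_4 = 9.195 V
  V_5 = 10.38 V, V_6 = 0.3266 V
Power in each resistor, P = (ΔV)²/R:
  P_R1 = (10.55 - 0)²/4700 = 0.02369 W
  P_R2 = (0.3266 - 0)²/5.1 = 0.02092 W
  P_R3 = (10.38 - 0.3266)²/24000 = 0.004215 W
  P_R4 = (10.84 - 10.55)²/27 = 0.003018 W
  P_R5 = (9.195 - 10.38)²/150 = 0.009439 W
  P_R6 = (12 - 0.3266)²/270 = 0.5047 W
  P_R7 = (8.229 - 0)²/3000 = 0.02257 W
  P_R8 = (12 - 10.84)²/110 = 0.0123 W
  P_R9 = (12 - 8.229)²/180 = 0.079 W
  P_R10 = (12 - 10.38)²/68000 = 0.00003836 W
  P_R11 = (12 - 0)²/13 = 11.08 W
  P_R12 = (8.229 - 9.195)²/470 = 0.001986 W
  P_R13 = (8.229 - 0.3266)²/390 = 0.1601 W
  P_R14 = (10.55 - 10.38)²/20 = 0.001387 W
  P_R15 = (9.195 - 0.3266)²/68000 = 0.001157 W
  P_R16 = (9.195 - 0)²/1600 = 0.05284 W
P_total = P_R1 + P_R2 + P_R3 + P_R4 + P_R5 + P_R6 + P_R7 + P_R8 + P_R9 + P_R10 + P_R11 + P_R12 + P_R13 + P_R14 + P_R15 + P_R16 = 11.97 W

Final answer: 11.97 W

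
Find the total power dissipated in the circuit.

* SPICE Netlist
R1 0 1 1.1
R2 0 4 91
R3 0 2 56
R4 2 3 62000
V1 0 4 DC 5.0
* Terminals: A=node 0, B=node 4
Nodal analysis, taking node 4 as the 0 V reference.
Source V1 fixes V_0 = 5 V.
KCL at each unknown node (sum of currents leaving = 0; resistances in Ω):
  Node 1: (V_1 - 5)/1.1 = 0
  Node 2: (V_2 - 5)/56 + (V_2 - V_3)/62000 = 0
  Node 3: (V_3 - V_2)/62000 = 0
Collecting terms (coefficients in siemens):
  0.9091·V_1 = 4.545
  0.01787·V_2 - 0.00001613·V_3 = 0.08929
  0.00001613·V_3 - 0.00001613·V_2 = 0
Solving these 3 simultaneous equations (Gaussian elimination) gives:
  V_1 = 5 V, V_2 = 5 V, V_3 = 5 V
Power in each resistor, P = (ΔV)²/R:
  P_R1 = (5 - 5)²/1.1 = 0 W
  P_R2 = (5 - 0)²/91 = 0.2747 W
  P_R3 = (5 - 5)²/56 = 0 W
  P_R4 = (5 - 5)²/62000 = 0 W
P_total = P_R1 + P_R2 + P_R3 + P_R4 = 0.2747 W

Final answer: 0.2747 W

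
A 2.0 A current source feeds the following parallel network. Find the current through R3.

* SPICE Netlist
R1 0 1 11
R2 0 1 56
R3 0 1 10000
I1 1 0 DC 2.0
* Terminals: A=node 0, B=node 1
All resistors sit directly between nodes 0 and 1, so they are in parallel and share one voltage V; the full source current 2 A splits among them.
1/R_par = 1/11 + 1/56 + 1/10000 = 0.1089 S  =>  R_par = 9.186 Ω
V = I × R_par = 2 × 9.186 = 18.37 V
I_R3 = V/R3 = 18.37/10000 = 0.001837 A

Final answer: 0.001837 A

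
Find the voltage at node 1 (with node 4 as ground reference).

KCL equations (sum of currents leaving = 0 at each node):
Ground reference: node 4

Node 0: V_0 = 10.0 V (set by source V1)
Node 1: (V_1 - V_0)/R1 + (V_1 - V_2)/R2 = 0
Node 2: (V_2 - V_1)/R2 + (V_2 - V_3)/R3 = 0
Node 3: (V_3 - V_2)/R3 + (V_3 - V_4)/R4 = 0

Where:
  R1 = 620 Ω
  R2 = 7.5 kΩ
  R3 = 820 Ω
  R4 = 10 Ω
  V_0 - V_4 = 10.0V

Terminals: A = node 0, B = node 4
Nodal analysis, taking node 4 as the 0 V reference.
Source V1 fixes V_0 = 10 V.
KCL at each unknown node (sum of currents leaving = 0; resistances in Ω):
  Node 1: (V_1 - 10)/620 + (V_1 - V_2)/7500 = 0
  Node 2: (V_2 - V_1)/7500 + (V_2 - V_3)/820 = 0
  Node 3: (V_3 - V_2)/820 + (V_3 - 0)/10 = 0
Collecting terms (coefficients in siemens):
  0.001746·V_1 - 0.0001333·V_2 = 0.01613
  0.001353·V_2 - 0.0001333·V_1 - 0.00122·V_3 = 0
  0.1012·V_3 - 0.00122·V_2 = 0
Solving these 3 simultaneous equations (Gaussian elimination) gives:
  V_1 = 9.307 V, V_2 = 0.9274 V, V_3 = 0.01117 V
The requested potential is V_1 = 9.307 V.

Final answer: V_1 = 9.307 V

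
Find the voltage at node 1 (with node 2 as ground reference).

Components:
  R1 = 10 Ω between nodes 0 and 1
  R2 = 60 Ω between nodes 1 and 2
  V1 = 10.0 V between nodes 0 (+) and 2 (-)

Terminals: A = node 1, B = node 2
Nodal analysis, taking node 2 as the 0 V reference.
Source V1 fixes V_0 = 10 V.
KCL at each unknown node (sum of currents leaving = 0; resistances in Ω):
  Node 1: (V_1 - 10)/10 + (V_1 - 0)/60 = 0
Collecting terms: 0.1167 × V_1 = 1  =>  V_1 = 8.571 V
The requested potential is V_1 = 8.571 V.

Final answer: V_1 = 8.571 V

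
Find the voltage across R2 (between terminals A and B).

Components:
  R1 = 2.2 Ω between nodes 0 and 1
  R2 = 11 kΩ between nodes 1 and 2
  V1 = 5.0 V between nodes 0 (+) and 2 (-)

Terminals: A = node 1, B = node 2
R1 and R2 are in series across V1 (node 0 → node 1 → node 2), and the output A–B is taken across R2, so this is a voltage divider.
Series current: I = V1/(R1 + R2) = 5/(2.2 + 11000) = 5/11000 = 0.0004545 A
V_R2 = I × R2 = V1 × R2/(R1 + R2) = 5 × 11000/11000 = 4.999 V

Final answer: 4.999 V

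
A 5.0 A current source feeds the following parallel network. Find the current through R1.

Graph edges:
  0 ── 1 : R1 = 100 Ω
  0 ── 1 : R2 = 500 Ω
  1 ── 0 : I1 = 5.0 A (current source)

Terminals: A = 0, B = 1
All resistors sit directly between nodes 0 and 1, so they are in parallel and share one voltage V; the full source current 5 A splits among them.
1/R_par = 1/100 + 1/500 = 0.012 S  =>  R_par = 83.33 Ω
V = I × R_par = 5 × 83.33 = 416.7 V
I_R1 = V/R1 = 416.7/100 = 4.167 A

Final answer: 4.167 A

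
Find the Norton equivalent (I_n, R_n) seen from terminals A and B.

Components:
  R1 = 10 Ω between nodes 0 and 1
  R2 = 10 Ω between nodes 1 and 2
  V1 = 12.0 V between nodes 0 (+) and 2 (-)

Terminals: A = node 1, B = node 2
Find the Thévenin equivalent first; then I_n = V_th/R_th and R_n = R_th.
Step 1 — V_th is the open-circuit voltage V_A - V_B (nothing connected across the terminals).
Nodal analysis, taking node 2 as the 0 V reference.
Source V1 fixes V_0 = 12 V.
KCL at each unknown node (sum of currents leaving = 0; resistances in Ω):
  Node 1: (V_1 - 12)/10 + (V_1 - 0)/10 = 0
Collecting terms: 0.2 × V_1 = 1.2  =>  V_1 = 6 V
V_th = V_1 - V_2 = 6 - 0 = 6 V
Step 2 — R_th: zero the source — replace V1 by a short circuit (node 2 merges into node 0) — and find the resistance seen between A (node 1) and B (node 0).
Reduce the network between node 1 (A) and node 0 (B) by series/parallel combination:
  Rp1 = R1 ‖ R2 (parallel, both between nodes 0 and 1) = 1/(1/10 + 1/10) = 5 Ω
R_th = 5 Ω
I_n = V_th/R_th = 6/5 = 1.2 A, and R_n = R_th = 5 Ω

Final answer: I_n = 1.2 A, R_n = 5 Ω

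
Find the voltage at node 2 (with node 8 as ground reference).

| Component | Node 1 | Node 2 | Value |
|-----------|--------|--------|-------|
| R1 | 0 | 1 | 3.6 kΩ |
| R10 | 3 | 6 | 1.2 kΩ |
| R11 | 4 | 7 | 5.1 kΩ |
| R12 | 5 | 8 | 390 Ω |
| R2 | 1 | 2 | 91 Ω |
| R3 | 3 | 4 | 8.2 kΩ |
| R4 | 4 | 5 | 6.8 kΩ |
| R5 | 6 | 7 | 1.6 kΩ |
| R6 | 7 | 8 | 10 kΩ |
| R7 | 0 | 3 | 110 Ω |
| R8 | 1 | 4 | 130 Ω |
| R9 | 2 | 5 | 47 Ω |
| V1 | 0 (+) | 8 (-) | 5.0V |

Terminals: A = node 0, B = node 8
Nodal analysis, taking node 8 as the 0 V reference.
Source V1 fixes V_0 = 5 V.
KCL at each unknown node (sum of currents leaving = 0; resistances in Ω):
  Node 1: (V_1 - 5)/3600 + (V_1 - V_2)/91 + (V_1 - V_4)/130 = 0
  Node 2: (V_2 - V_1)/91 + (V_2 - V_5)/47 = 0
  Node 3: (V_3 - V_4)/8200 + (V_3 - 5)/110 + (V_3 - V_6)/1200 = 0
  Node 4: (V_4 - V_3)/8200 + (V_4 - V_5)/6800 + (V_4 - V_1)/130 + (V_4 - V_7)/5100 = 0
  Node 5: (V_5 - V_4)/6800 + (V_5 - V_2)/47 + (V_5 - 0)/390 = 0
  Node 6: (V_6 - V_7)/1600 + (V_6 - V_3)/1200 = 0
  Node 7: (V_7 - V_6)/1600 + (V_7 - 0)/10000 + (V_7 - V_4)/5100 = 0
Collecting terms (coefficients in siemens):
  0.01896·V_1 - 0.01099·V_2 - 0.007692·V_4 = 0.001389
  0.03227·V_2 - 0.01099·V_1 - 0.02128·V_5 = 0
  0.01005·V_3 - 0.000122·V_4 - 0.0008333·V_6 = 0.04545
  0.008157·V_4 - 0.007692·V_1 - 0.000122·V_3 - 0.0001471·V_5 - 0.0001961·V_7 = 0
  0.02399·V_5 - 0.02128·V_2 - 0.0001471·V_4 = 0
  0.001458·V_6 - 0.0008333·V_3 - 0.000625·V_7 = 0
  0.0009211·V_7 - 0.0001961·V_4 - 0.000625·V_6 = 0
Solving these 7 simultaneous equations (Gaussian elimination) gives:
  V_1 = 1.015 V, V_2 = 0.8433 V, V_3 = 4.876 V, V_4 = 1.115 V
  V_5 = 0.7548 V, V_6 = 4.072 V, V_7 = 3.001 V
The requested potential is V_2 = 0.8433 V.

Final answer: V_2 = 0.8433 V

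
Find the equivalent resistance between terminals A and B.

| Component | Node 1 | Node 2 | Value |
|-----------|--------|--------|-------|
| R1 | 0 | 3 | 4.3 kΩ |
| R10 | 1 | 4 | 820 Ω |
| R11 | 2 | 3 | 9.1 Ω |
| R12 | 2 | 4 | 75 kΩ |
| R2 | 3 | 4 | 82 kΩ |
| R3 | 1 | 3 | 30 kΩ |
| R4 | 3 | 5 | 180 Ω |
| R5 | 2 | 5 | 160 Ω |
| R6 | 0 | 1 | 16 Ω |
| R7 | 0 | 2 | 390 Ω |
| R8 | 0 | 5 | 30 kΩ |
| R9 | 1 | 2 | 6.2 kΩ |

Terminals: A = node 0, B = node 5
The network is not a plain series/parallel combination. Inject a 1 A test current into terminal A (node 0) and return it from terminal B (node 5); then R_eq = V_A / (1 A).
Nodal analysis, taking node 5 as the 0 V reference.
Current source I_test pushes 1 A into node 0 and draws it out of node 5.
KCL at each unknown node (sum of currents leaving = 0; resistances in Ω):
  Node 0: (V_0 - V_3)/4300 + (V_0 - V_1)/16 + (V_0 - V_2)/390 + (V_0 - 0)/30000 - 1 = 0
  Node 1: (V_1 - V_0)/16 + (V_1 - V_3)/30000 + (V_1 - V_2)/6200 + (V_1 - V_4)/820 = 0
  Node 2: (V_2 - V_0)/390 + (V_2 - V_1)/6200 + (V_2 - 0)/160 + (V_2 - V_3)/9.1 + (V_2 - V_4)/75000 = 0
  Node 3: (V_3 - V_0)/4300 + (V_3 - V_1)/30000 + (V_3 - V_2)/9.1 + (V_3 - V_4)/82000 + (V_3 - 0)/180 = 0
  Node 4: (V_4 - V_1)/820 + (V_4 - V_2)/75000 + (V_4 - V_3)/82000 = 0
Collecting terms (coefficients in siemens):
  0.06533·V_0 - 0.0625·V_1 - 0.002564·V_2 - 0.0002326·V_3 = 1
  0.06391·V_1 - 0.0625·V_0 - 0.0001613·V_2 - 0.00003333·V_3 - 0.00122·V_4 = 0
  0.1189·V_2 - 0.002564·V_0 - 0.0001613·V_1 - 0.1099·V_3 - 0.00001333·V_4 = 0
  0.1157·V_3 - 0.0002326·V_0 - 0.00003333·V_1 - 0.1099·V_2 - 0.0000122·V_4 = 0
  0.001245·V_4 - 0.00122·V_1 - 0.00001333·V_2 - 0.0000122·V_3 = 0
Solving these 5 simultaneous equations (Gaussian elimination) gives:
  V_0 = 411.9 V, V_1 = 410.7 V, V_2 = 85.1 V, V_3 = 81.8 V
  V_4 = 404 V
R_eq = V_0 / 1 A = 411.9 Ω

Final answer: 411.9 Ω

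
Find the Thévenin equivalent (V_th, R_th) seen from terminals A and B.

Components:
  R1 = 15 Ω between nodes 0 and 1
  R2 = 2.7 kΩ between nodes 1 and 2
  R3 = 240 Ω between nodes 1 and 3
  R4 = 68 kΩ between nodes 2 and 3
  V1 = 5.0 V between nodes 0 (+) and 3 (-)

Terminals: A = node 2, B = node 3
Step 1 — V_th is the open-circuit voltage V_A - V_B (nothing connected across the terminals).
Nodal analysis, taking node 3 as the 0 V reference.
Source V1 fixes V_0 = 5 V.
KCL at each unknown node (sum of currents leaving = 0; resistances in Ω):
  Node 1: (V_1 - 5)/15 + (V_1 - V_2)/2700 + (V_1 - 0)/240 = 0
  Node 2: (V_2 - V_1)/2700 + (V_2 - 0)/68000 = 0
Collecting terms (coefficients in siemens):
  0.0712·V_1 - 0.0003704·V_2 = 0.3333
  0.0003851·V_2 - 0.0003704·V_1 = 0
Determinant D = (0.0712)(0.0003851) - (-0.0003704)(-0.0003704) = 0.00002728
V_1 = [(0.3333)(0.0003851) - (-0.0003704)(0)]/D = 4.705 V
V_2 = [(0.0712)(0) - (0.3333)(-0.0003704)]/D = 4.525 V
V_th = V_2 - V_3 = 4.525 - 0 = 4.525 V
Step 2 — R_th: zero the source — replace V1 by a short circuit (node 3 merges into node 0) — and find the resistance seen between A (node 2) and B (node 0).
Reduce the network between node 2 (A) and node 0 (B) by series/parallel combination:
  Rp1 = R1 ‖ R3 (parallel, both between nodes 0 and 1) = 1/(1/15 + 1/240) = 14.12 Ω
  Rs1 = R2 + Rp1 (series, joined only at node 1) = 2700 + 14.12 = 2714 Ω
  Rp2 = R4 ‖ Rs1 (parallel, both between nodes 0 and 2) = 1/(1/68000 + 1/2714) = 2610 Ω
R_th = 2.61 kΩ

Final answer: V_th = 4.525 V, R_th = 2.61 kΩ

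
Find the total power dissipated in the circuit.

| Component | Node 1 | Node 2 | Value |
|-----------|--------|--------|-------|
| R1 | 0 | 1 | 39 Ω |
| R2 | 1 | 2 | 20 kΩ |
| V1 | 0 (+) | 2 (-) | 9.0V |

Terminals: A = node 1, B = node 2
Nodal analysis, taking node 2 as the 0 V reference.
Source V1 fixes V_0 = 9 V.
KCL at each unknown node (sum of currents leaving = 0; resistances in Ω):
  Node 1: (V_1 - 9)/39 + (V_1 - 0)/20000 = 0
Collecting terms: 0.02569 × V_1 = 0.2308  =>  V_1 = 8.982 V
Power in each resistor, P = (ΔV)²/R:
  P_R1 = (9 - 8.982)²/39 = 0.000007867 W
  P_R2 = (8.982 - 0)²/20000 = 0.004034 W
P_total = P_R1 + P_R2 = 0.004042 W

Final answer: 0.004042 W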